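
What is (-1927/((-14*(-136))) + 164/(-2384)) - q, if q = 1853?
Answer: -525995327/283696 ≈ -1854.1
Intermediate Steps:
(-1927/((-14*(-136))) + 164/(-2384)) - q = (-1927/((-14*(-136))) + 164/(-2384)) - 1*1853 = (-1927/1904 + 164*(-1/2384)) - 1853 = (-1927*1/1904 - 41/596) - 1853 = (-1927/1904 - 41/596) - 1853 = -306639/283696 - 1853 = -525995327/283696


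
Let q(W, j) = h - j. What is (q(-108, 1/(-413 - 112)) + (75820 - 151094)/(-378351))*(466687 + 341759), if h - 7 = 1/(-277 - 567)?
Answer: 54211060660399043/9313740450 ≈ 5.8205e+6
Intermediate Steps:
h = 5907/844 (h = 7 + 1/(-277 - 567) = 7 + 1/(-844) = 7 - 1/844 = 5907/844 ≈ 6.9988)
q(W, j) = 5907/844 - j
(q(-108, 1/(-413 - 112)) + (75820 - 151094)/(-378351))*(466687 + 341759) = ((5907/844 - 1/(-413 - 112)) + (75820 - 151094)/(-378351))*(466687 + 341759) = ((5907/844 - 1/(-525)) - 75274*(-1/378351))*808446 = ((5907/844 - 1*(-1/525)) + 75274/378351)*808446 = ((5907/844 + 1/525) + 75274/378351)*808446 = (3102019/443100 + 75274/378351)*808446 = (402335300023/55882442700)*808446 = 54211060660399043/9313740450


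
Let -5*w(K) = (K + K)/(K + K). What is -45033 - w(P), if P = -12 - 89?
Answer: -225164/5 ≈ -45033.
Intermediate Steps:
P = -101
w(K) = -⅕ (w(K) = -(K + K)/(5*(K + K)) = -2*K/(5*(2*K)) = -2*K*1/(2*K)/5 = -⅕*1 = -⅕)
-45033 - w(P) = -45033 - 1*(-⅕) = -45033 + ⅕ = -225164/5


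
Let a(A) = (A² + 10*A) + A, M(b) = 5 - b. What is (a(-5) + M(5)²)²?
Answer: 900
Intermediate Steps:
a(A) = A² + 11*A
(a(-5) + M(5)²)² = (-5*(11 - 5) + (5 - 1*5)²)² = (-5*6 + (5 - 5)²)² = (-30 + 0²)² = (-30 + 0)² = (-30)² = 900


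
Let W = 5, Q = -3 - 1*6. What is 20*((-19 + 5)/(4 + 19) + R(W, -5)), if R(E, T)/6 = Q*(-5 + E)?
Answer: -280/23 ≈ -12.174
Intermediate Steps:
Q = -9 (Q = -3 - 6 = -9)
R(E, T) = 270 - 54*E (R(E, T) = 6*(-9*(-5 + E)) = 6*(45 - 9*E) = 270 - 54*E)
20*((-19 + 5)/(4 + 19) + R(W, -5)) = 20*((-19 + 5)/(4 + 19) + (270 - 54*5)) = 20*(-14/23 + (270 - 270)) = 20*(-14*1/23 + 0) = 20*(-14/23 + 0) = 20*(-14/23) = -280/23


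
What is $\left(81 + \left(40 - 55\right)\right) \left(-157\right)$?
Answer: $-10362$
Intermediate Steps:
$\left(81 + \left(40 - 55\right)\right) \left(-157\right) = \left(81 - 15\right) \left(-157\right) = 66 \left(-157\right) = -10362$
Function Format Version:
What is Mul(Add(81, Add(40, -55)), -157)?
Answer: -10362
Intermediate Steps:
Mul(Add(81, Add(40, -55)), -157) = Mul(Add(81, -15), -157) = Mul(66, -157) = -10362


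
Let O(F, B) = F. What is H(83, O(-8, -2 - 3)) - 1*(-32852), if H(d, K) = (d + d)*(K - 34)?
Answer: 25880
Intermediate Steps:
H(d, K) = 2*d*(-34 + K) (H(d, K) = (2*d)*(-34 + K) = 2*d*(-34 + K))
H(83, O(-8, -2 - 3)) - 1*(-32852) = 2*83*(-34 - 8) - 1*(-32852) = 2*83*(-42) + 32852 = -6972 + 32852 = 25880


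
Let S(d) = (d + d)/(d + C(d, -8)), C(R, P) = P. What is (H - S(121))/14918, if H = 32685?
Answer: 3693163/1685734 ≈ 2.1908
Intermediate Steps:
S(d) = 2*d/(-8 + d) (S(d) = (d + d)/(d - 8) = (2*d)/(-8 + d) = 2*d/(-8 + d))
(H - S(121))/14918 = (32685 - 2*121/(-8 + 121))/14918 = (32685 - 2*121/113)*(1/14918) = (32685 - 1*242/113)*(1/14918) = (32685 - 242/113)*(1/14918) = (3693163/113)*(1/14918) = 3693163/1685734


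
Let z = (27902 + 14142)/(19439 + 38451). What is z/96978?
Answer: 10511/1403514105 ≈ 7.4891e-6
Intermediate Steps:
z = 21022/28945 (z = 42044/57890 = 42044*(1/57890) = 21022/28945 ≈ 0.72627)
z/96978 = (21022/28945)/96978 = (21022/28945)*(1/96978) = 10511/1403514105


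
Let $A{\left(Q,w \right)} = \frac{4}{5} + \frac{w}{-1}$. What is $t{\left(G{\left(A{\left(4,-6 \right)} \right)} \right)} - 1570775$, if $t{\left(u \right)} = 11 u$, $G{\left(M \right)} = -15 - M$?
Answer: $- \frac{7855074}{5} \approx -1.571 \cdot 10^{6}$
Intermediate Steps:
$A{\left(Q,w \right)} = \frac{4}{5} - w$ ($A{\left(Q,w \right)} = 4 \cdot \frac{1}{5} + w \left(-1\right) = \frac{4}{5} - w$)
$t{\left(G{\left(A{\left(4,-6 \right)} \right)} \right)} - 1570775 = 11 \left(-15 - \left(\frac{4}{5} - -6\right)\right) - 1570775 = 11 \left(-15 - \left(\frac{4}{5} + 6\right)\right) - 1570775 = 11 \left(-15 - \frac{34}{5}\right) - 1570775 = 11 \left(- \frac{109}{5}\right) - 1570775 = - \frac{1199}{5} - 1570775 = - \frac{7855074}{5}$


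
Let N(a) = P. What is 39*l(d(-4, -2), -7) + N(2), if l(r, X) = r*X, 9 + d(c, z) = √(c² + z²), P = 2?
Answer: 2459 - 546*√5 ≈ 1238.1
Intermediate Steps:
N(a) = 2
d(c, z) = -9 + √(c² + z²)
l(r, X) = X*r
39*l(d(-4, -2), -7) + N(2) = 39*(-7*(-9 + √((-4)² + (-2)²))) + 2 = 39*(-7*(-9 + √(16 + 4))) + 2 = 39*(-7*(-9 + √20)) + 2 = 39*(-7*(-9 + 2*√5)) + 2 = 39*(63 - 14*√5) + 2 = (2457 - 546*√5) + 2 = 2459 - 546*√5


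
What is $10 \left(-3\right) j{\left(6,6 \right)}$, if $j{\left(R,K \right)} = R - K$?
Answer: $0$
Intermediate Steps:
$10 \left(-3\right) j{\left(6,6 \right)} = 10 \left(-3\right) \left(6 - 6\right) = - 30 \left(6 - 6\right) = \left(-30\right) 0 = 0$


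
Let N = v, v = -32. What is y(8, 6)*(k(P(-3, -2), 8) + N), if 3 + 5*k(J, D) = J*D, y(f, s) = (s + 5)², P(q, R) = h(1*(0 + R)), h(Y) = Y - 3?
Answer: -24563/5 ≈ -4912.6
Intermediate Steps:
h(Y) = -3 + Y
P(q, R) = -3 + R (P(q, R) = -3 + 1*(0 + R) = -3 + 1*R = -3 + R)
y(f, s) = (5 + s)²
N = -32
k(J, D) = -⅗ + D*J/5 (k(J, D) = -⅗ + (J*D)/5 = -⅗ + (D*J)/5 = -⅗ + D*J/5)
y(8, 6)*(k(P(-3, -2), 8) + N) = (5 + 6)²*((-⅗ + (⅕)*8*(-3 - 2)) - 32) = 11²*((-⅗ + (⅕)*8*(-5)) - 32) = 121*((-⅗ - 8) - 32) = 121*(-43/5 - 32) = 121*(-203/5) = -24563/5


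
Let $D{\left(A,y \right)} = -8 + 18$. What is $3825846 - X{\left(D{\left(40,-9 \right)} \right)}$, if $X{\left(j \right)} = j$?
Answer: $3825836$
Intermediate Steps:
$D{\left(A,y \right)} = 10$
$3825846 - X{\left(D{\left(40,-9 \right)} \right)} = 3825846 - 10 = 3825836$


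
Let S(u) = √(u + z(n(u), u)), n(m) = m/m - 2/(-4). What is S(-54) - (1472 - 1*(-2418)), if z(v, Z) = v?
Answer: -3890 + I*√210/2 ≈ -3890.0 + 7.2457*I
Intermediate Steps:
n(m) = 3/2 (n(m) = 1 - 2*(-¼) = 1 + ½ = 3/2)
S(u) = √(3/2 + u) (S(u) = √(u + 3/2) = √(3/2 + u))
S(-54) - (1472 - 1*(-2418)) = √(6 + 4*(-54))/2 - (1472 - 1*(-2418)) = √(6 - 216)/2 - (1472 + 2418) = √(-210)/2 - 1*3890 = (I*√210)/2 - 3890 = I*√210/2 - 3890 = -3890 + I*√210/2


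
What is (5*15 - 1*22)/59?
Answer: 53/59 ≈ 0.89830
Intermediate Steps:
(5*15 - 1*22)/59 = (75 - 22)/59 = (1/59)*53 = 53/59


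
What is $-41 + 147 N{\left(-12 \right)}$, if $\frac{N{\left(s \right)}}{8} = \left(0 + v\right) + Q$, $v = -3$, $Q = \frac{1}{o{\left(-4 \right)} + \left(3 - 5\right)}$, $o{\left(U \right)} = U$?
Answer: $-3765$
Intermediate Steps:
$Q = - \frac{1}{6}$ ($Q = \frac{1}{-4 + \left(3 - 5\right)} = \frac{1}{-4 - 2} = \frac{1}{-6} = - \frac{1}{6} \approx -0.16667$)
$N{\left(s \right)} = - \frac{76}{3}$ ($N{\left(s \right)} = 8 \left(\left(0 - 3\right) - \frac{1}{6}\right) = 8 \left(-3 - \frac{1}{6}\right) = 8 \left(- \frac{19}{6}\right) = - \frac{76}{3}$)
$-41 + 147 N{\left(-12 \right)} = -41 + 147 \left(- \frac{76}{3}\right) = -41 - 3724 = -3765$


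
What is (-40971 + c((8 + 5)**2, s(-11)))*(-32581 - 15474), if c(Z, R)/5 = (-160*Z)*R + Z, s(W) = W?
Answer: -69539141070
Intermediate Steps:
c(Z, R) = 5*Z - 800*R*Z (c(Z, R) = 5*((-160*Z)*R + Z) = 5*(-160*R*Z + Z) = 5*(Z - 160*R*Z) = 5*Z - 800*R*Z)
(-40971 + c((8 + 5)**2, s(-11)))*(-32581 - 15474) = (-40971 + 5*(8 + 5)**2*(1 - 160*(-11)))*(-32581 - 15474) = (-40971 + 5*13**2*(1 + 1760))*(-48055) = (-40971 + 5*169*1761)*(-48055) = (-40971 + 1488045)*(-48055) = 1447074*(-48055) = -69539141070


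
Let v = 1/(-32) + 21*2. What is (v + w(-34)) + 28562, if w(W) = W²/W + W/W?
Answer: 914271/32 ≈ 28571.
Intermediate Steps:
w(W) = 1 + W (w(W) = W + 1 = 1 + W)
v = 1343/32 (v = -1/32 + 42 = 1343/32 ≈ 41.969)
(v + w(-34)) + 28562 = (1343/32 + (1 - 34)) + 28562 = (1343/32 - 33) + 28562 = 287/32 + 28562 = 914271/32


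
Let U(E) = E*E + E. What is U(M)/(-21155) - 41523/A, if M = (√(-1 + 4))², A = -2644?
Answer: 878387337/55933820 ≈ 15.704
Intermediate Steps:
M = 3 (M = (√3)² = 3)
U(E) = E + E² (U(E) = E² + E = E + E²)
U(M)/(-21155) - 41523/A = (3*(1 + 3))/(-21155) - 41523/(-2644) = (3*4)*(-1/21155) - 41523*(-1/2644) = 12*(-1/21155) + 41523/2644 = -12/21155 + 41523/2644 = 878387337/55933820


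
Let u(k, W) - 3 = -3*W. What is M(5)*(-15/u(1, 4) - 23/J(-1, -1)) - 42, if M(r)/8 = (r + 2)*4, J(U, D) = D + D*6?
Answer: 3202/3 ≈ 1067.3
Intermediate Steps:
u(k, W) = 3 - 3*W
J(U, D) = 7*D (J(U, D) = D + 6*D = 7*D)
M(r) = 64 + 32*r (M(r) = 8*((r + 2)*4) = 8*((2 + r)*4) = 8*(8 + 4*r) = 64 + 32*r)
M(5)*(-15/u(1, 4) - 23/J(-1, -1)) - 42 = (64 + 32*5)*(-15/(3 - 3*4) - 23/(7*(-1))) - 42 = (64 + 160)*(-15/(3 - 12) - 23/(-7)) - 42 = 224*(-15/(-9) - 23*(-1/7)) - 42 = 224*(-15*(-1/9) + 23/7) - 42 = 224*(5/3 + 23/7) - 42 = 224*(104/21) - 42 = 3328/3 - 42 = 3202/3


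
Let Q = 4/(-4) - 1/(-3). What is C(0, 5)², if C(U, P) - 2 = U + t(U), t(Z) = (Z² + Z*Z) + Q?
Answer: 16/9 ≈ 1.7778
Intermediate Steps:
Q = -⅔ (Q = 4*(-¼) - 1*(-⅓) = -1 + ⅓ = -⅔ ≈ -0.66667)
t(Z) = -⅔ + 2*Z² (t(Z) = (Z² + Z*Z) - ⅔ = (Z² + Z²) - ⅔ = 2*Z² - ⅔ = -⅔ + 2*Z²)
C(U, P) = 4/3 + U + 2*U² (C(U, P) = 2 + (U + (-⅔ + 2*U²)) = 2 + (-⅔ + U + 2*U²) = 4/3 + U + 2*U²)
C(0, 5)² = (4/3 + 0 + 2*0²)² = (4/3 + 0 + 2*0)² = (4/3 + 0 + 0)² = (4/3)² = 16/9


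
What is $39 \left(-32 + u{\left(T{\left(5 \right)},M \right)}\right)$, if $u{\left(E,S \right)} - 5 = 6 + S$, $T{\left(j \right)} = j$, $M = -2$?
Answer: $-897$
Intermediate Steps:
$u{\left(E,S \right)} = 11 + S$ ($u{\left(E,S \right)} = 5 + \left(6 + S\right) = 11 + S$)
$39 \left(-32 + u{\left(T{\left(5 \right)},M \right)}\right) = 39 \left(-32 + \left(11 - 2\right)\right) = 39 \left(-32 + 9\right) = 39 \left(-23\right) = -897$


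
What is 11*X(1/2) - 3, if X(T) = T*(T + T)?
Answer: 5/2 ≈ 2.5000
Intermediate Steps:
X(T) = 2*T² (X(T) = T*(2*T) = 2*T²)
11*X(1/2) - 3 = 11*(2*(1/2)²) - 3 = 11*(2*(½)²) - 3 = 11*(2*(¼)) - 3 = 11*(½) - 3 = 11/2 - 3 = 5/2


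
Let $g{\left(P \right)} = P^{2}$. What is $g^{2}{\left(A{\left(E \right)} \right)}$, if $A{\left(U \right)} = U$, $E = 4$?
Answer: $256$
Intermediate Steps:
$g^{2}{\left(A{\left(E \right)} \right)} = \left(4^{2}\right)^{2} = 16^{2} = 256$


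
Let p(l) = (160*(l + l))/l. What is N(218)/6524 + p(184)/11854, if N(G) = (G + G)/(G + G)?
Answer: 1049767/38667748 ≈ 0.027148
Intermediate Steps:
p(l) = 320 (p(l) = (160*(2*l))/l = (320*l)/l = 320)
N(G) = 1 (N(G) = (2*G)/((2*G)) = (2*G)*(1/(2*G)) = 1)
N(218)/6524 + p(184)/11854 = 1/6524 + 320/11854 = 1*(1/6524) + 320*(1/11854) = 1/6524 + 160/5927 = 1049767/38667748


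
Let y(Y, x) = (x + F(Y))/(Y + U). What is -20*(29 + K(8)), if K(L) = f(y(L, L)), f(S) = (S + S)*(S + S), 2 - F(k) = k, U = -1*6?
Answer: -660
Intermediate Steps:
U = -6
F(k) = 2 - k
y(Y, x) = (2 + x - Y)/(-6 + Y) (y(Y, x) = (x + (2 - Y))/(Y - 6) = (2 + x - Y)/(-6 + Y))
f(S) = 4*S**2 (f(S) = (2*S)*(2*S) = 4*S**2)
K(L) = 16/(-6 + L)**2 (K(L) = 4*((2 + L - L)/(-6 + L))**2 = 4*(2/(-6 + L))**2 = 4*(4/(-6 + L)**2) = 16/(-6 + L)**2)
-20*(29 + K(8)) = -20*(29 + 16/(-6 + 8)**2) = -20*(29 + 16/2**2) = -20*(29 + 16*(1/4)) = -20*(29 + 4) = -20*33 = -660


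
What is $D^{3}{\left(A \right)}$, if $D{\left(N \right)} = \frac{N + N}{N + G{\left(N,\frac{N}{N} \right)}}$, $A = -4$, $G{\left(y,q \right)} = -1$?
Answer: $\frac{512}{125} \approx 4.096$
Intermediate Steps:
$D{\left(N \right)} = \frac{2 N}{-1 + N}$ ($D{\left(N \right)} = \frac{N + N}{N - 1} = \frac{2 N}{-1 + N}$)
$D^{3}{\left(A \right)} = \left(2 \left(-4\right) \frac{1}{-1 - 4}\right)^{3} = \left(2 \left(-4\right) \frac{1}{-5}\right)^{3} = \left(2 \left(-4\right) \left(- \frac{1}{5}\right)\right)^{3} = \left(\frac{8}{5}\right)^{3} = \frac{512}{125}$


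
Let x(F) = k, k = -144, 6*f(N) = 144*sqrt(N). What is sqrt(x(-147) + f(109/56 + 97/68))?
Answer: sqrt(-2039184 + 9282*sqrt(4522))/119 ≈ 9.9961*I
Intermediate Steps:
f(N) = 24*sqrt(N) (f(N) = (144*sqrt(N))/6 = 24*sqrt(N))
x(F) = -144
sqrt(x(-147) + f(109/56 + 97/68)) = sqrt(-144 + 24*sqrt(109/56 + 97/68)) = sqrt(-144 + 24*sqrt(3211/952)) = sqrt(-144 + 24*(13*sqrt(4522)/476)) = sqrt(-144 + 78*sqrt(4522)/119)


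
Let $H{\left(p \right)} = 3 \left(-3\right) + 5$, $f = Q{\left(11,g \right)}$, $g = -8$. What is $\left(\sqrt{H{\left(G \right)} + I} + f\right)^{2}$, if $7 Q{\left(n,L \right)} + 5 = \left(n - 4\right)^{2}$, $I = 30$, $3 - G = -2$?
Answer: $\frac{3210}{49} + \frac{88 \sqrt{26}}{7} \approx 129.61$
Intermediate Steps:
$G = 5$ ($G = 3 - -2 = 3 + 2 = 5$)
$Q{\left(n,L \right)} = - \frac{5}{7} + \frac{\left(-4 + n\right)^{2}}{7}$ ($Q{\left(n,L \right)} = - \frac{5}{7} + \frac{\left(n - 4\right)^{2}}{7} = - \frac{5}{7} + \frac{\left(-4 + n\right)^{2}}{7}$)
$f = \frac{44}{7}$ ($f = - \frac{5}{7} + \frac{\left(-4 + 11\right)^{2}}{7} = - \frac{5}{7} + \frac{7^{2}}{7} = - \frac{5}{7} + \frac{1}{7} \cdot 49 = - \frac{5}{7} + 7 = \frac{44}{7} \approx 6.2857$)
$H{\left(p \right)} = -4$ ($H{\left(p \right)} = -9 + 5 = -4$)
$\left(\sqrt{H{\left(G \right)} + I} + f\right)^{2} = \left(\sqrt{-4 + 30} + \frac{44}{7}\right)^{2} = \left(\sqrt{26} + \frac{44}{7}\right)^{2} = \left(\frac{44}{7} + \sqrt{26}\right)^{2}$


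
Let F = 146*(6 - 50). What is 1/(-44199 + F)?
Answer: -1/50623 ≈ -1.9754e-5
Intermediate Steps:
F = -6424 (F = 146*(-44) = -6424)
1/(-44199 + F) = 1/(-44199 - 6424) = 1/(-50623) = -1/50623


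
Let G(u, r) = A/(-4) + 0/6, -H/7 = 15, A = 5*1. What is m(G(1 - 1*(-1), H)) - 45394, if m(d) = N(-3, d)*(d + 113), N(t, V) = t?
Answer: -182917/4 ≈ -45729.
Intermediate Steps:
A = 5
H = -105 (H = -7*15 = -105)
G(u, r) = -5/4 (G(u, r) = 5/(-4) + 0/6 = 5*(-¼) + 0*(⅙) = -5/4 + 0 = -5/4)
m(d) = -339 - 3*d (m(d) = -3*(d + 113) = -3*(113 + d) = -339 - 3*d)
m(G(1 - 1*(-1), H)) - 45394 = (-339 - 3*(-5/4)) - 45394 = (-339 + 15/4) - 45394 = -1341/4 - 45394 = -182917/4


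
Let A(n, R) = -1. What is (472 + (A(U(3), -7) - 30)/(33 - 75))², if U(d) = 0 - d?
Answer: 394221025/1764 ≈ 2.2348e+5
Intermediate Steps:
U(d) = -d
(472 + (A(U(3), -7) - 30)/(33 - 75))² = (472 + (-1 - 30)/(33 - 75))² = (472 - 31/(-42))² = (472 - 31*(-1/42))² = (472 + 31/42)² = (19855/42)² = 394221025/1764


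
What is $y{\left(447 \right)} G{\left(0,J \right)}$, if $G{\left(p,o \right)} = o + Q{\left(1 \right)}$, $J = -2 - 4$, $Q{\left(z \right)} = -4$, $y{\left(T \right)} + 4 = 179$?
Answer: $-1750$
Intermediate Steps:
$y{\left(T \right)} = 175$ ($y{\left(T \right)} = -4 + 179 = 175$)
$J = -6$
$G{\left(p,o \right)} = -4 + o$ ($G{\left(p,o \right)} = o - 4 = -4 + o$)
$y{\left(447 \right)} G{\left(0,J \right)} = 175 \left(-4 - 6\right) = 175 \left(-10\right) = -1750$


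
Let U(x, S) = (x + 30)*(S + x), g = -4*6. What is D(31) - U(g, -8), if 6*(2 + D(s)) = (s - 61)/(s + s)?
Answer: 11775/62 ≈ 189.92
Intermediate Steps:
g = -24
U(x, S) = (30 + x)*(S + x)
D(s) = -2 + (-61 + s)/(12*s) (D(s) = -2 + ((s - 61)/(s + s))/6 = -2 + ((-61 + s)/((2*s)))/6 = -2 + ((-61 + s)*(1/(2*s)))/6 = -2 + ((-61 + s)/(2*s))/6 = -2 + (-61 + s)/(12*s))
D(31) - U(g, -8) = (1/12)*(-61 - 23*31)/31 - ((-24)² + 30*(-8) + 30*(-24) - 8*(-24)) = (1/12)*(1/31)*(-61 - 713) - (576 - 240 - 720 + 192) = (1/12)*(1/31)*(-774) - 1*(-192) = -129/62 + 192 = 11775/62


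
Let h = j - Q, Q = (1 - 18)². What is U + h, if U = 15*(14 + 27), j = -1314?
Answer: -988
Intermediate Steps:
Q = 289 (Q = (-17)² = 289)
U = 615 (U = 15*41 = 615)
h = -1603 (h = -1314 - 1*289 = -1314 - 289 = -1603)
U + h = 615 - 1603 = -988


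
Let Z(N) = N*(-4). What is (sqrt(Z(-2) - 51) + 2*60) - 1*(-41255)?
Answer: 41375 + I*sqrt(43) ≈ 41375.0 + 6.5574*I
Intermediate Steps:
Z(N) = -4*N
(sqrt(Z(-2) - 51) + 2*60) - 1*(-41255) = (sqrt(-4*(-2) - 51) + 2*60) - 1*(-41255) = (sqrt(8 - 51) + 120) + 41255 = (sqrt(-43) + 120) + 41255 = (I*sqrt(43) + 120) + 41255 = (120 + I*sqrt(43)) + 41255 = 41375 + I*sqrt(43)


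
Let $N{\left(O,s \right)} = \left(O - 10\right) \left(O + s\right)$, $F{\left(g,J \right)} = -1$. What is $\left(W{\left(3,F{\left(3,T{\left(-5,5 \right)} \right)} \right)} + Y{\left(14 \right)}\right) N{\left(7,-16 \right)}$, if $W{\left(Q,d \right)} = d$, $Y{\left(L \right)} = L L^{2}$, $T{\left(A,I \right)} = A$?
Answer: $74061$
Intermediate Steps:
$Y{\left(L \right)} = L^{3}$
$N{\left(O,s \right)} = \left(-10 + O\right) \left(O + s\right)$
$\left(W{\left(3,F{\left(3,T{\left(-5,5 \right)} \right)} \right)} + Y{\left(14 \right)}\right) N{\left(7,-16 \right)} = \left(-1 + 14^{3}\right) \left(7^{2} - 70 - -160 + 7 \left(-16\right)\right) = \left(-1 + 2744\right) \left(49 - 70 + 160 - 112\right) = 2743 \cdot 27 = 74061$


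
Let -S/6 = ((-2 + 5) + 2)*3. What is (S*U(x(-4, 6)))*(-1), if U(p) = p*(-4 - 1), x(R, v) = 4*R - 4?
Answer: 9000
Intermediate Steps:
x(R, v) = -4 + 4*R
U(p) = -5*p (U(p) = p*(-5) = -5*p)
S = -90 (S = -6*((-2 + 5) + 2)*3 = -6*(3 + 2)*3 = -30*3 = -6*15 = -90)
(S*U(x(-4, 6)))*(-1) = -(-450)*(-4 + 4*(-4))*(-1) = -(-450)*(-4 - 16)*(-1) = -(-450)*(-20)*(-1) = -90*100*(-1) = -9000*(-1) = 9000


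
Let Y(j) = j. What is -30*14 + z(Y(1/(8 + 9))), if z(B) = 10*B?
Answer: -7130/17 ≈ -419.41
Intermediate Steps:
-30*14 + z(Y(1/(8 + 9))) = -30*14 + 10/(8 + 9) = -420 + 10/17 = -7130/17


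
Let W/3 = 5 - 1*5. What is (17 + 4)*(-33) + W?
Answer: -693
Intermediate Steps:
W = 0 (W = 3*(5 - 1*5) = 3*(5 - 5) = 3*0 = 0)
(17 + 4)*(-33) + W = (17 + 4)*(-33) + 0 = 21*(-33) + 0 = -693 + 0 = -693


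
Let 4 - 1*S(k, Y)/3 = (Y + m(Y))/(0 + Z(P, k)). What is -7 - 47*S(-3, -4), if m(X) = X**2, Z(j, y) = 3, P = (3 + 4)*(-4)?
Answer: -7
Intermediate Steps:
P = -28 (P = 7*(-4) = -28)
S(k, Y) = 12 - Y - Y**2 (S(k, Y) = 12 - 3*(Y + Y**2)/(0 + 3) = 12 - 3*(Y + Y**2)/3 = 12 - 3*(Y/3 + Y**2/3) = 12 + (-Y - Y**2) = 12 - Y - Y**2)
-7 - 47*S(-3, -4) = -7 - 47*(12 - 1*(-4) - 1*(-4)**2) = -7 - 47*(12 + 4 - 1*16) = -7 - 47*(12 + 4 - 16) = -7 - 47*0 = -7 + 0 = -7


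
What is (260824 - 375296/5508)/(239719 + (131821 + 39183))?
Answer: 359060824/565565571 ≈ 0.63487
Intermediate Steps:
(260824 - 375296/5508)/(239719 + (131821 + 39183)) = (260824 - 375296*1/5508)/(239719 + 171004) = (260824 - 93824/1377)/410723 = (359060824/1377)*(1/410723) = 359060824/565565571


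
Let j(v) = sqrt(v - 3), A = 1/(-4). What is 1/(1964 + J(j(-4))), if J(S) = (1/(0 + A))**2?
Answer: 1/1980 ≈ 0.00050505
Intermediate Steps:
A = -1/4 ≈ -0.25000
j(v) = sqrt(-3 + v)
J(S) = 16 (J(S) = (1/(0 - 1/4))**2 = (1/(-1/4))**2 = (-4)**2 = 16)
1/(1964 + J(j(-4))) = 1/(1964 + 16) = 1/1980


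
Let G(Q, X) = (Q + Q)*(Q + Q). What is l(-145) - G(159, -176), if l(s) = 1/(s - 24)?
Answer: -17089957/169 ≈ -1.0112e+5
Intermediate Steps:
G(Q, X) = 4*Q**2 (G(Q, X) = (2*Q)*(2*Q) = 4*Q**2)
l(s) = 1/(-24 + s)
l(-145) - G(159, -176) = 1/(-24 - 145) - 4*159**2 = 1/(-169) - 4*25281 = -1/169 - 1*101124 = -1/169 - 101124 = -17089957/169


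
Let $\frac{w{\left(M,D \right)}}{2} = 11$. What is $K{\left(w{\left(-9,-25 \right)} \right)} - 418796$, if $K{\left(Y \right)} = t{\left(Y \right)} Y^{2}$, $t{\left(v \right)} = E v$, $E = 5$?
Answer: $-365556$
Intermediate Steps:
$w{\left(M,D \right)} = 22$ ($w{\left(M,D \right)} = 2 \cdot 11 = 22$)
$t{\left(v \right)} = 5 v$
$K{\left(Y \right)} = 5 Y^{3}$ ($K{\left(Y \right)} = 5 Y Y^{2} = 5 Y^{3}$)
$K{\left(w{\left(-9,-25 \right)} \right)} - 418796 = 5 \cdot 22^{3} - 418796 = 5 \cdot 10648 - 418796 = 53240 - 418796 = -365556$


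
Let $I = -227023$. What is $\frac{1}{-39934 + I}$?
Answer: $- \frac{1}{266957} \approx -3.7459 \cdot 10^{-6}$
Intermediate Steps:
$\frac{1}{-39934 + I} = \frac{1}{-39934 - 227023} = \frac{1}{-266957} = - \frac{1}{266957}$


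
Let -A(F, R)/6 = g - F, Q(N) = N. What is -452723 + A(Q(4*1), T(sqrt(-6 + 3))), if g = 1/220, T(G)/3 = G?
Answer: -49796893/110 ≈ -4.5270e+5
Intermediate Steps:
T(G) = 3*G
g = 1/220 ≈ 0.0045455
A(F, R) = -3/110 + 6*F (A(F, R) = -6*(1/220 - F) = -3/110 + 6*F)
-452723 + A(Q(4*1), T(sqrt(-6 + 3))) = -452723 + (-3/110 + 6*(4*1)) = -452723 + (-3/110 + 6*4) = -452723 + (-3/110 + 24) = -452723 + 2637/110 = -49796893/110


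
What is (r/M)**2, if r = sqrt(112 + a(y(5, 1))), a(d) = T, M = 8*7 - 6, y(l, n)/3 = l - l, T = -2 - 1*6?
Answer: 26/625 ≈ 0.041600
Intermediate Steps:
T = -8 (T = -2 - 6 = -8)
y(l, n) = 0 (y(l, n) = 3*(l - l) = 3*0 = 0)
M = 50 (M = 56 - 6 = 50)
a(d) = -8
r = 2*sqrt(26) (r = sqrt(112 - 8) = sqrt(104) = 2*sqrt(26) ≈ 10.198)
(r/M)**2 = ((2*sqrt(26))/50)**2 = ((2*sqrt(26))*(1/50))**2 = (sqrt(26)/25)**2 = 26/625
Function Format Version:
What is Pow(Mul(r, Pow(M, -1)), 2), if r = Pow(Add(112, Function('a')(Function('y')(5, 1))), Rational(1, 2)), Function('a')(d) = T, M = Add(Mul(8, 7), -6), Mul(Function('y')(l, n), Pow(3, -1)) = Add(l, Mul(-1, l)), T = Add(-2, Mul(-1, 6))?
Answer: Rational(26, 625) ≈ 0.041600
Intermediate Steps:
T = -8 (T = Add(-2, -6) = -8)
Function('y')(l, n) = 0 (Function('y')(l, n) = Mul(3, Add(l, Mul(-1, l))) = Mul(3, 0) = 0)
M = 50 (M = Add(56, -6) = 50)
Function('a')(d) = -8
r = Mul(2, Pow(26, Rational(1, 2))) (r = Pow(Add(112, -8), Rational(1, 2)) = Pow(104, Rational(1, 2)) = Mul(2, Pow(26, Rational(1, 2))) ≈ 10.198)
Pow(Mul(r, Pow(M, -1)), 2) = Pow(Mul(Mul(2, Pow(26, Rational(1, 2))), Pow(50, -1)), 2) = Pow(Mul(Mul(2, Pow(26, Rational(1, 2))), Rational(1, 50)), 2) = Pow(Mul(Rational(1, 25), Pow(26, Rational(1, 2))), 2) = Rational(26, 625)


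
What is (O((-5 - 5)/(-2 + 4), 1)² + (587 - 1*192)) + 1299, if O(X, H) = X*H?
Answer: 1719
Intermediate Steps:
O(X, H) = H*X
(O((-5 - 5)/(-2 + 4), 1)² + (587 - 1*192)) + 1299 = ((1*((-5 - 5)/(-2 + 4)))² + (587 - 1*192)) + 1299 = ((1*(-10/2))² + (587 - 192)) + 1299 = ((1*(-10*½))² + 395) + 1299 = ((1*(-5))² + 395) + 1299 = ((-5)² + 395) + 1299 = (25 + 395) + 1299 = 420 + 1299 = 1719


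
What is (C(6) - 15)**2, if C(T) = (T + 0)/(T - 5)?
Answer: 81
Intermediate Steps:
C(T) = T/(-5 + T)
(C(6) - 15)**2 = (6/(-5 + 6) - 15)**2 = (6/1 - 15)**2 = (6*1 - 15)**2 = (6 - 15)**2 = (-9)**2 = 81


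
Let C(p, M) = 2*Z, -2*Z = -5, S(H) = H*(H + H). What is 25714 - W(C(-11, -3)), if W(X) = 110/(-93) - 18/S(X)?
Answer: 59788637/2325 ≈ 25716.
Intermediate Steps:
S(H) = 2*H² (S(H) = H*(2*H) = 2*H²)
Z = 5/2 (Z = -½*(-5) = 5/2 ≈ 2.5000)
C(p, M) = 5 (C(p, M) = 2*(5/2) = 5)
W(X) = -110/93 - 9/X² (W(X) = 110/(-93) - 18*1/(2*X²) = 110*(-1/93) - 9/X² = -110/93 - 9/X²)
25714 - W(C(-11, -3)) = 25714 - (-110/93 - 9/5²) = 25714 - (-110/93 - 9*1/25) = 25714 - (-110/93 - 9/25) = 25714 - 1*(-3587/2325) = 25714 + 3587/2325 = 59788637/2325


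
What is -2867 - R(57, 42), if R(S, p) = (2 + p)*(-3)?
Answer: -2735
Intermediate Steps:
R(S, p) = -6 - 3*p
-2867 - R(57, 42) = -2867 - (-6 - 3*42) = -2867 - (-6 - 126) = -2867 - 1*(-132) = -2867 + 132 = -2735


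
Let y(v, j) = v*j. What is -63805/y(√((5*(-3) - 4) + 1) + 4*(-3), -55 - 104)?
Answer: -127610/4293 - 63805*I*√2/8586 ≈ -29.725 - 10.509*I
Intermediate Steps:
y(v, j) = j*v
-63805/y(√((5*(-3) - 4) + 1) + 4*(-3), -55 - 104) = -63805*1/((-55 - 104)*(√((5*(-3) - 4) + 1) + 4*(-3))) = -63805*(-1/(159*(√((-15 - 4) + 1) - 12))) = -63805*(-1/(159*(√(-19 + 1) - 12))) = -63805*(-1/(159*(√(-18) - 12))) = -63805*(-1/(159*(3*I*√2 - 12))) = -63805*(-1/(159*(-12 + 3*I*√2))) = -63805/(1908 - 477*I*√2)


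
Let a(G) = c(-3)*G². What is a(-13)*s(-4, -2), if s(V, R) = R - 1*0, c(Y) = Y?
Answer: 1014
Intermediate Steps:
s(V, R) = R (s(V, R) = R + 0 = R)
a(G) = -3*G²
a(-13)*s(-4, -2) = -3*(-13)²*(-2) = -3*169*(-2) = -507*(-2) = 1014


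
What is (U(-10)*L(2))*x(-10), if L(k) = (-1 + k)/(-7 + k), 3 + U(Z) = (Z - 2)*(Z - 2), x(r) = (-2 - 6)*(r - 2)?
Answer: -13536/5 ≈ -2707.2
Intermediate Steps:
x(r) = 16 - 8*r (x(r) = -8*(-2 + r) = 16 - 8*r)
U(Z) = -3 + (-2 + Z)² (U(Z) = -3 + (Z - 2)*(Z - 2) = -3 + (-2 + Z)*(-2 + Z) = -3 + (-2 + Z)²)
L(k) = (-1 + k)/(-7 + k)
(U(-10)*L(2))*x(-10) = ((-3 + (-2 - 10)²)*((-1 + 2)/(-7 + 2)))*(16 - 8*(-10)) = ((-3 + (-12)²)*(1/(-5)))*(16 + 80) = ((-3 + 144)*(-⅕*1))*96 = (141*(-⅕))*96 = -141/5*96 = -13536/5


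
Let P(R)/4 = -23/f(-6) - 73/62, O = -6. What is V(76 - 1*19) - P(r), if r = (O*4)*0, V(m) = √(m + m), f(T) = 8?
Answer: 1005/62 + √114 ≈ 26.887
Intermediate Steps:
V(m) = √2*√m (V(m) = √(2*m) = √2*√m)
r = 0 (r = -6*4*0 = -24*0 = 0)
P(R) = -1005/62 (P(R) = 4*(-23/8 - 73/62) = 4*(-1005/248) = -1005/62)
V(76 - 1*19) - P(r) = √2*√(76 - 1*19) - 1*(-1005/62) = √2*√(76 - 19) + 1005/62 = √2*√57 + 1005/62 = √114 + 1005/62 = 1005/62 + √114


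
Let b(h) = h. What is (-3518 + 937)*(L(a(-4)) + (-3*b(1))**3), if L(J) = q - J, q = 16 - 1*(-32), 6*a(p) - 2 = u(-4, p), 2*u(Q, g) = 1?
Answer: -637507/12 ≈ -53126.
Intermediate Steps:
u(Q, g) = 1/2 (u(Q, g) = (1/2)*1 = 1/2)
a(p) = 5/12 (a(p) = 1/3 + (1/6)*(1/2) = 1/3 + 1/12 = 5/12)
q = 48 (q = 16 + 32 = 48)
L(J) = 48 - J
(-3518 + 937)*(L(a(-4)) + (-3*b(1))**3) = (-3518 + 937)*((48 - 1*5/12) + (-3*1)**3) = -2581*((48 - 5/12) + (-3)**3) = -2581*(571/12 - 27) = -2581*247/12 = -637507/12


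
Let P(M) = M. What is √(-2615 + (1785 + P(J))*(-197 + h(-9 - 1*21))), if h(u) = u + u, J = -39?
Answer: I*√451337 ≈ 671.82*I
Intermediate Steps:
h(u) = 2*u
√(-2615 + (1785 + P(J))*(-197 + h(-9 - 1*21))) = √(-2615 + (1785 - 39)*(-197 + 2*(-9 - 1*21))) = √(-2615 + 1746*(-197 + 2*(-9 - 21))) = √(-2615 + 1746*(-197 + 2*(-30))) = √(-2615 + 1746*(-197 - 60)) = √(-2615 + 1746*(-257)) = √(-2615 - 448722) = √(-451337) = I*√451337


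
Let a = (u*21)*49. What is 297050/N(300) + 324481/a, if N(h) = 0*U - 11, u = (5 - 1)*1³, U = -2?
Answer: -1219088509/45276 ≈ -26926.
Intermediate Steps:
u = 4 (u = 4*1 = 4)
a = 4116 (a = (4*21)*49 = 84*49 = 4116)
N(h) = -11 (N(h) = 0*(-2) - 11 = 0 - 11 = -11)
297050/N(300) + 324481/a = 297050/(-11) + 324481/4116 = 297050*(-1/11) + 324481*(1/4116) = -297050/11 + 324481/4116 = -1219088509/45276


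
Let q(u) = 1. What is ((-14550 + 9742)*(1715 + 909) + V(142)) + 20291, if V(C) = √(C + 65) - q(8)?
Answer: -12595902 + 3*√23 ≈ -1.2596e+7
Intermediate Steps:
V(C) = -1 + √(65 + C) (V(C) = √(C + 65) - 1*1 = √(65 + C) - 1 = -1 + √(65 + C))
((-14550 + 9742)*(1715 + 909) + V(142)) + 20291 = ((-14550 + 9742)*(1715 + 909) + (-1 + √(65 + 142))) + 20291 = (-4808*2624 + (-1 + √207)) + 20291 = (-12616192 + (-1 + 3*√23)) + 20291 = (-12616193 + 3*√23) + 20291 = -12595902 + 3*√23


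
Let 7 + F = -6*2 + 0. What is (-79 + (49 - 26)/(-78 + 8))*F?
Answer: 105507/70 ≈ 1507.2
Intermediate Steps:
F = -19 (F = -7 + (-6*2 + 0) = -7 + (-12 + 0) = -7 - 12 = -19)
(-79 + (49 - 26)/(-78 + 8))*F = (-79 + (49 - 26)/(-78 + 8))*(-19) = (-79 + 23/(-70))*(-19) = (-79 + 23*(-1/70))*(-19) = (-79 - 23/70)*(-19) = -5553/70*(-19) = 105507/70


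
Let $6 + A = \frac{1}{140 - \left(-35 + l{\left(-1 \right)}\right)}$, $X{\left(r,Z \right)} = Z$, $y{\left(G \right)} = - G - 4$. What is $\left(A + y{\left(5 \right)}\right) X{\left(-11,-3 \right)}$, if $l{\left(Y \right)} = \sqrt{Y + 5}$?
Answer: $\frac{7782}{173} \approx 44.983$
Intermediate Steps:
$y{\left(G \right)} = -4 - G$
$l{\left(Y \right)} = \sqrt{5 + Y}$
$A = - \frac{1037}{173}$ ($A = -6 + \frac{1}{140 + \left(35 - \sqrt{5 - 1}\right)} = -6 + \frac{1}{140 + \left(35 - \sqrt{4}\right)} = -6 + \frac{1}{140 + \left(35 - 2\right)} = -6 + \frac{1}{140 + 33} = -6 + \frac{1}{173} = - \frac{1037}{173} \approx -5.9942$)
$\left(A + y{\left(5 \right)}\right) X{\left(-11,-3 \right)} = \left(- \frac{1037}{173} - 9\right) \left(-3\right) = \left(- \frac{2594}{173}\right) \left(-3\right) = \frac{7782}{173}$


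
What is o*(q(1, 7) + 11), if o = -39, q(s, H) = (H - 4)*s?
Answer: -546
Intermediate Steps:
q(s, H) = s*(-4 + H) (q(s, H) = (-4 + H)*s = s*(-4 + H))
o*(q(1, 7) + 11) = -39*(1*(-4 + 7) + 11) = -39*(1*3 + 11) = -39*(3 + 11) = -39*14 = -546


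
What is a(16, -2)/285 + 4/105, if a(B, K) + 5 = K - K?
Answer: 41/1995 ≈ 0.020551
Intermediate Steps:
a(B, K) = -5 (a(B, K) = -5 + (K - K) = -5 + 0 = -5)
a(16, -2)/285 + 4/105 = -5/285 + 4/105 = -5*1/285 + 4*(1/105) = -1/57 + 4/105 = 41/1995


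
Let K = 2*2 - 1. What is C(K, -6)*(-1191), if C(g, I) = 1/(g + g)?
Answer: -397/2 ≈ -198.50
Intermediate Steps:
K = 3 (K = 4 - 1 = 3)
C(g, I) = 1/(2*g)
C(K, -6)*(-1191) = ((1/2)/3)*(-1191) = ((1/2)*(1/3))*(-1191) = (1/6)*(-1191) = -397/2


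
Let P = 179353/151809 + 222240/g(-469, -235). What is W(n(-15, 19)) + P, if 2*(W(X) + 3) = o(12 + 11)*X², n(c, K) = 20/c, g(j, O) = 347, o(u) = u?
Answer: 104157603790/158033169 ≈ 659.09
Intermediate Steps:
W(X) = -3 + 23*X²/2 (W(X) = -3 + ((12 + 11)*X²)/2 = -3 + (23*X²)/2 = -3 + 23*X²/2)
P = 33800267651/52677723 (P = 179353/151809 + 222240/347 = 33800267651/52677723 ≈ 641.64)
W(n(-15, 19)) + P = (-3 + 23*(20/(-15))²/2) + 33800267651/52677723 = (-3 + 23*(20*(-1/15))²/2) + 33800267651/52677723 = (-3 + 23*(-4/3)²/2) + 33800267651/52677723 = (-3 + (23/2)*(16/9)) + 33800267651/52677723 = (-3 + 184/9) + 33800267651/52677723 = 157/9 + 33800267651/52677723 = 104157603790/158033169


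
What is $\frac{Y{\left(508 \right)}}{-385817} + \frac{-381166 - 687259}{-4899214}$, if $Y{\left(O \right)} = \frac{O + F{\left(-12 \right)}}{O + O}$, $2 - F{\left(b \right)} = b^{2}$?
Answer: $\frac{104702549891069}{480110812150852} \approx 0.21808$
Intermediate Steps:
$F{\left(b \right)} = 2 - b^{2}$
$Y{\left(O \right)} = \frac{-142 + O}{2 O}$ ($Y{\left(O \right)} = \frac{O + \left(2 - \left(-12\right)^{2}\right)}{O + O} = \frac{O + \left(2 - 144\right)}{2 O} = \left(O + \left(2 - 144\right)\right) \frac{1}{2 O} = \left(O - 142\right) \frac{1}{2 O} = \left(-142 + O\right) \frac{1}{2 O} = \frac{-142 + O}{2 O}$)
$\frac{Y{\left(508 \right)}}{-385817} + \frac{-381166 - 687259}{-4899214} = \frac{\frac{1}{2} \cdot \frac{1}{508} \left(-142 + 508\right)}{-385817} + \frac{-381166 - 687259}{-4899214} = \frac{1}{2} \cdot \frac{1}{508} \cdot 366 \left(- \frac{1}{385817}\right) - - \frac{1068425}{4899214} = \frac{183}{508} \left(- \frac{1}{385817}\right) + \frac{1068425}{4899214} = - \frac{183}{195995036} + \frac{1068425}{4899214} = \frac{104702549891069}{480110812150852}$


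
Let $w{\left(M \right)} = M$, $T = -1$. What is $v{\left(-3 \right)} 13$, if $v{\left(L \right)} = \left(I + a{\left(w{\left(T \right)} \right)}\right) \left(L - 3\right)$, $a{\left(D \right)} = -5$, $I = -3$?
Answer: $624$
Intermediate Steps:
$v{\left(L \right)} = 24 - 8 L$ ($v{\left(L \right)} = \left(-3 - 5\right) \left(L - 3\right) = - 8 \left(-3 + L\right) = 24 - 8 L$)
$v{\left(-3 \right)} 13 = \left(24 - -24\right) 13 = \left(24 + 24\right) 13 = 48 \cdot 13 = 624$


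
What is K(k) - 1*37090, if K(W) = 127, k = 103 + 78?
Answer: -36963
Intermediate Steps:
k = 181
K(k) - 1*37090 = 127 - 1*37090 = 127 - 37090 = -36963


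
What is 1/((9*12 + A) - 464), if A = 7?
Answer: -1/349 ≈ -0.0028653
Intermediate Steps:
1/((9*12 + A) - 464) = 1/((9*12 + 7) - 464) = 1/((108 + 7) - 464) = 1/(115 - 464) = 1/(-349) = -1/349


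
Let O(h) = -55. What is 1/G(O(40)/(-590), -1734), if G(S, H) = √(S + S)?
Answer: √649/11 ≈ 2.3160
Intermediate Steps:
G(S, H) = √2*√S (G(S, H) = √(2*S) = √2*√S)
1/G(O(40)/(-590), -1734) = 1/(√2*√(-55/(-590))) = 1/(√2*√(-55*(-1/590))) = 1/(√2*√(11/118)) = 1/(√2*(√1298/118)) = 1/(√649/59) = √649/11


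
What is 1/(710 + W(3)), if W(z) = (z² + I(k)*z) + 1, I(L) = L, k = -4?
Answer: 1/708 ≈ 0.0014124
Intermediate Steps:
W(z) = 1 + z² - 4*z (W(z) = (z² - 4*z) + 1 = 1 + z² - 4*z)
1/(710 + W(3)) = 1/(710 + (1 + 3² - 4*3)) = 1/(710 + (1 + 9 - 12)) = 1/(710 - 2) = 1/708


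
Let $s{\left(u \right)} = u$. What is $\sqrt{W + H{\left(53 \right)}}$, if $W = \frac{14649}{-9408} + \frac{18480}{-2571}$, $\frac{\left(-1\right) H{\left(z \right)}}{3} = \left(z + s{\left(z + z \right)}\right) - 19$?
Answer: $\frac{i \sqrt{987499101667}}{47992} \approx 20.706 i$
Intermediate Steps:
$H{\left(z \right)} = 57 - 9 z$ ($H{\left(z \right)} = - 3 \left(\left(z + \left(z + z\right)\right) - 19\right) = - 3 \left(\left(z + 2 z\right) - 19\right) = - 3 \left(3 z - 19\right) = - 3 \left(-19 + 3 z\right) = 57 - 9 z$)
$W = - \frac{23502491}{2687552}$ ($W = 14649 \left(- \frac{1}{9408}\right) + 18480 \left(- \frac{1}{2571}\right) = - \frac{4883}{3136} - \frac{6160}{857} = - \frac{23502491}{2687552} \approx -8.7449$)
$\sqrt{W + H{\left(53 \right)}} = \sqrt{- \frac{23502491}{2687552} + \left(57 - 477\right)} = \sqrt{- \frac{23502491}{2687552} - 420} = \sqrt{- \frac{1152274331}{2687552}} = \frac{i \sqrt{987499101667}}{47992}$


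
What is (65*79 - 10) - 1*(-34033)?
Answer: 39158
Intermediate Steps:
(65*79 - 10) - 1*(-34033) = (5135 - 10) + 34033 = 5125 + 34033 = 39158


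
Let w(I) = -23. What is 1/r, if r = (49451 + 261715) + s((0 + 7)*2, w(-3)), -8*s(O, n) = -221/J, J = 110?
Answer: 880/273826301 ≈ 3.2137e-6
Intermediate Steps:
s(O, n) = 221/880 (s(O, n) = -(-221)/(8*110) = -1/8*(-221/110) = 221/880)
r = 273826301/880 (r = (49451 + 261715) + 221/880 = 311166 + 221/880 = 273826301/880 ≈ 3.1117e+5)
1/r = 1/(273826301/880) = 880/273826301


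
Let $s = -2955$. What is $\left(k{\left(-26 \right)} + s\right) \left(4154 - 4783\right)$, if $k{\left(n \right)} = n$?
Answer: $1875049$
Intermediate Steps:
$\left(k{\left(-26 \right)} + s\right) \left(4154 - 4783\right) = \left(-26 - 2955\right) \left(4154 - 4783\right) = \left(-2981\right) \left(-629\right) = 1875049$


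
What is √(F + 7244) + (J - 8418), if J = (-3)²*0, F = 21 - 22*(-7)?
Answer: -8418 + √7419 ≈ -8331.9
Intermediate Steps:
F = 175 (F = 21 + 154 = 175)
J = 0 (J = 9*0 = 0)
√(F + 7244) + (J - 8418) = √(175 + 7244) + (0 - 8418) = √7419 - 8418 = -8418 + √7419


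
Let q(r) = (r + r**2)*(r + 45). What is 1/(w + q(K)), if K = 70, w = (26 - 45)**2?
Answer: 1/571911 ≈ 1.7485e-6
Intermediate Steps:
w = 361 (w = (-19)**2 = 361)
q(r) = (45 + r)*(r + r**2) (q(r) = (r + r**2)*(45 + r) = (45 + r)*(r + r**2))
1/(w + q(K)) = 1/(361 + 70*(45 + 70**2 + 46*70)) = 1/(361 + 70*(45 + 4900 + 3220)) = 1/(361 + 70*8165) = 1/(361 + 571550) = 1/571911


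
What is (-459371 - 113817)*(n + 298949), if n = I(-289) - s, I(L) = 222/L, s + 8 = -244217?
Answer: -89977369360032/289 ≈ -3.1134e+11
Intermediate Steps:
s = -244225 (s = -8 - 244217 = -244225)
n = 70580803/289 (n = 222/(-289) - 1*(-244225) = 222*(-1/289) + 244225 = -222/289 + 244225 = 70580803/289 ≈ 2.4422e+5)
(-459371 - 113817)*(n + 298949) = (-459371 - 113817)*(70580803/289 + 298949) = -573188*156977064/289 = -89977369360032/289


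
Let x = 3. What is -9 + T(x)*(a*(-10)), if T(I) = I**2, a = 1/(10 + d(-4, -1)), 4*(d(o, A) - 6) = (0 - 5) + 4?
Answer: -103/7 ≈ -14.714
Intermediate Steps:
d(o, A) = 23/4 (d(o, A) = 6 + ((0 - 5) + 4)/4 = 6 + (-5 + 4)/4 = 6 + (1/4)*(-1) = 6 - 1/4 = 23/4)
a = 4/63 (a = 1/(10 + 23/4) = 1/(63/4) = 4/63 ≈ 0.063492)
-9 + T(x)*(a*(-10)) = -9 + 3**2*((4/63)*(-10)) = -9 + 9*(-40/63) = -9 - 40/7 = -103/7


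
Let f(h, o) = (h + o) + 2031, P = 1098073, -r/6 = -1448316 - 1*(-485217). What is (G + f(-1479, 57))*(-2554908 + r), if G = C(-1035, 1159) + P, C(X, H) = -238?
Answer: 3541038544584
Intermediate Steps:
r = 5778594 (r = -6*(-1448316 - 1*(-485217)) = -6*(-1448316 + 485217) = -6*(-963099) = 5778594)
G = 1097835 (G = -238 + 1098073 = 1097835)
f(h, o) = 2031 + h + o
(G + f(-1479, 57))*(-2554908 + r) = (1097835 + (2031 - 1479 + 57))*(-2554908 + 5778594) = (1097835 + 609)*3223686 = 1098444*3223686 = 3541038544584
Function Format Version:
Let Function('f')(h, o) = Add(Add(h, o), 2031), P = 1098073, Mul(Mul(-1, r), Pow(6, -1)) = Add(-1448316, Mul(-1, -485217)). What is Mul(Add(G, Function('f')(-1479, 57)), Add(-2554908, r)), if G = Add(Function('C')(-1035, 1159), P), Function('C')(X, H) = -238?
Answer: 3541038544584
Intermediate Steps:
r = 5778594 (r = Mul(-6, Add(-1448316, Mul(-1, -485217))) = Mul(-6, Add(-1448316, 485217)) = Mul(-6, -963099) = 5778594)
G = 1097835 (G = Add(-238, 1098073) = 1097835)
Function('f')(h, o) = Add(2031, h, o)
Mul(Add(G, Function('f')(-1479, 57)), Add(-2554908, r)) = Mul(Add(1097835, Add(2031, -1479, 57)), Add(-2554908, 5778594)) = Mul(Add(1097835, 609), 3223686) = Mul(1098444, 3223686) = 3541038544584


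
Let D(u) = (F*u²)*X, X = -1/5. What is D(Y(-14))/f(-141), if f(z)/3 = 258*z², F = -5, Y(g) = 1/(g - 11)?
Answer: 1/9617433750 ≈ 1.0398e-10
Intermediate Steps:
Y(g) = 1/(-11 + g)
X = -⅕ (X = -1*⅕ = -⅕ ≈ -0.20000)
f(z) = 774*z² (f(z) = 3*(258*z²) = 774*z²)
D(u) = u² (D(u) = -5*u²*(-⅕) = u²)
D(Y(-14))/f(-141) = (1/(-11 - 14))²/((774*(-141)²)) = (1/(-25))²/((774*19881)) = (-1/25)²/15387894 = (1/625)*(1/15387894) = 1/9617433750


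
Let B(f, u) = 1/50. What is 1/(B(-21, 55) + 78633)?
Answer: 50/3931651 ≈ 1.2717e-5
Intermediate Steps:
B(f, u) = 1/50
1/(B(-21, 55) + 78633) = 1/(1/50 + 78633) = 1/(3931651/50) = 50/3931651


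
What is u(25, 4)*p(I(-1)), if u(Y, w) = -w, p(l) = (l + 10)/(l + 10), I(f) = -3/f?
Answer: -4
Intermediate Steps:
p(l) = 1 (p(l) = (10 + l)/(10 + l) = 1)
u(25, 4)*p(I(-1)) = -1*4*1 = -4*1 = -4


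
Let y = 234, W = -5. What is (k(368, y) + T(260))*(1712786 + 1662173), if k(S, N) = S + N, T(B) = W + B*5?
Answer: 6402297223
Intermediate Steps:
T(B) = -5 + 5*B (T(B) = -5 + B*5 = -5 + 5*B)
k(S, N) = N + S
(k(368, y) + T(260))*(1712786 + 1662173) = ((234 + 368) + (-5 + 5*260))*(1712786 + 1662173) = (602 + (-5 + 1300))*3374959 = (602 + 1295)*3374959 = 1897*3374959 = 6402297223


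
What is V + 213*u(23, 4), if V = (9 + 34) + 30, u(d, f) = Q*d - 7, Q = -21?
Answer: -104297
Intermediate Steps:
u(d, f) = -7 - 21*d (u(d, f) = -21*d - 7 = -7 - 21*d)
V = 73 (V = 43 + 30 = 73)
V + 213*u(23, 4) = 73 + 213*(-7 - 21*23) = 73 + 213*(-7 - 483) = 73 + 213*(-490) = 73 - 104370 = -104297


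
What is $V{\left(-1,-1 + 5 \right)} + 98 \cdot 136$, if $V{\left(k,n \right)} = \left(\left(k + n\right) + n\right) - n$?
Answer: $13331$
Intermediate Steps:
$V{\left(k,n \right)} = k + n$ ($V{\left(k,n \right)} = \left(k + 2 n\right) - n = k + n$)
$V{\left(-1,-1 + 5 \right)} + 98 \cdot 136 = \left(-1 + \left(-1 + 5\right)\right) + 98 \cdot 136 = \left(-1 + 4\right) + 13328 = 3 + 13328 = 13331$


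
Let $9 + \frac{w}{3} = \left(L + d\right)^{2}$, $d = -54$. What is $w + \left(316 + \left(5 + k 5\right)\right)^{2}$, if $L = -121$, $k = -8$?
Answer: $170809$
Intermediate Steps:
$w = 91848$ ($w = -27 + 3 \left(-121 - 54\right)^{2} = -27 + 3 \left(-175\right)^{2} = -27 + 3 \cdot 30625 = -27 + 91875 = 91848$)
$w + \left(316 + \left(5 + k 5\right)\right)^{2} = 91848 + \left(316 + \left(5 - 40\right)\right)^{2} = 91848 + \left(316 - 35\right)^{2} = 91848 + 281^{2} = 91848 + 78961 = 170809$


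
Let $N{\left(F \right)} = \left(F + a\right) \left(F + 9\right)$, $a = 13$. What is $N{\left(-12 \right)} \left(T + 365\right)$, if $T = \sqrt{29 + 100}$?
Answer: $-1095 - 3 \sqrt{129} \approx -1129.1$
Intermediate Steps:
$N{\left(F \right)} = \left(9 + F\right) \left(13 + F\right)$ ($N{\left(F \right)} = \left(F + 13\right) \left(F + 9\right) = \left(13 + F\right) \left(9 + F\right) = \left(9 + F\right) \left(13 + F\right)$)
$T = \sqrt{129} \approx 11.358$
$N{\left(-12 \right)} \left(T + 365\right) = \left(117 + \left(-12\right)^{2} + 22 \left(-12\right)\right) \left(\sqrt{129} + 365\right) = \left(117 + 144 - 264\right) \left(365 + \sqrt{129}\right) = - 3 \left(365 + \sqrt{129}\right) = -1095 - 3 \sqrt{129}$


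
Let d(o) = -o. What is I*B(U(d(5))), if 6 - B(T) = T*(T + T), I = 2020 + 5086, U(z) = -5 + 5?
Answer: 42636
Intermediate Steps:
U(z) = 0
I = 7106
B(T) = 6 - 2*T² (B(T) = 6 - T*(T + T) = 6 - T*2*T = 6 - 2*T²)
I*B(U(d(5))) = 7106*(6 - 2*0²) = 7106*(6 - 2*0) = 7106*(6 + 0) = 7106*6 = 42636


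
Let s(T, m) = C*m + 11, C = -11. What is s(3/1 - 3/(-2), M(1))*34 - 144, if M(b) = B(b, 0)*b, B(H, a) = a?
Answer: 230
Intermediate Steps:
M(b) = 0 (M(b) = 0*b = 0)
s(T, m) = 11 - 11*m (s(T, m) = -11*m + 11 = 11 - 11*m)
s(3/1 - 3/(-2), M(1))*34 - 144 = (11 - 11*0)*34 - 144 = (11 + 0)*34 - 144 = 11*34 - 144 = 374 - 144 = 230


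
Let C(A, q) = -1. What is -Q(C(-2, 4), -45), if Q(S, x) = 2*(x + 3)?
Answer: 84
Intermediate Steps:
Q(S, x) = 6 + 2*x (Q(S, x) = 2*(3 + x) = 6 + 2*x)
-Q(C(-2, 4), -45) = -(6 + 2*(-45)) = -(6 - 90) = -1*(-84) = 84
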